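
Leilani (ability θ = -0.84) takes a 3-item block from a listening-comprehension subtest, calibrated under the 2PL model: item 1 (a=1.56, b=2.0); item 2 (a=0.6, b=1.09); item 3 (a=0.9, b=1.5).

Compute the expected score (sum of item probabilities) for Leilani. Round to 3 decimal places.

0.359

P(θ) = 1 / (1 + exp(−a(θ − b)))
P_1 = 1/(1+e^{4.4304}) = 0.0118
P_2 = 1/(1+e^{1.1580}) = 0.2390
P_3 = 1/(1+e^{2.1060}) = 0.1085
E[score] = 0.0118 + 0.2390 + 0.1085 = 0.3593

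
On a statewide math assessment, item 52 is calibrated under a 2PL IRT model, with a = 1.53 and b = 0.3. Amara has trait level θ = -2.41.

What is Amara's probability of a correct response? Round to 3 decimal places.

0.016

P(θ) = 1 / (1 + exp(−a(θ − b)))
Exponent: 1.53 × (-2.41 − 0.3) = -4.1463
1/(1 + e^{4.1463}) = 0.0156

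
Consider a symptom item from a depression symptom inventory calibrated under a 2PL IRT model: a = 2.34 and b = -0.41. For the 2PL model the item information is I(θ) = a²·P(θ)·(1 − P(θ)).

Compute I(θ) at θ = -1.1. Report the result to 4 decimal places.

P = 1/(1+e^{1.6146}) = 0.1660
P(1−P) = 0.1660 × 0.8340 = 0.1384
I = a² × P(1−P) = 2.34² × 0.1384 = 0.75788

0.7579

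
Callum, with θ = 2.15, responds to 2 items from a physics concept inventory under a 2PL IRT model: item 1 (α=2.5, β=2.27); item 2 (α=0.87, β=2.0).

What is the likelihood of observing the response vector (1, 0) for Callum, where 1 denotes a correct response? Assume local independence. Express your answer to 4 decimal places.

P(θ) = 1 / (1 + exp(−α(θ − β)))
P_1 = 1/(1+e^{0.3000}) = 0.4256
P_2 = 1/(1+e^{-0.1305}) = 0.5326
L = P_1 × (1−P_2) = 0.4256 × 0.4674 = 0.19891

0.1989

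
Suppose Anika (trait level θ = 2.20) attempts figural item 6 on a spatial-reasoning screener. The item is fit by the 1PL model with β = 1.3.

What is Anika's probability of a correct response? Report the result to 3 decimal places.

P(θ) = 1 / (1 + exp(−(θ − β)))
Exponent: (2.20 − 1.3) = 0.9000
1/(1 + e^{-0.9000}) = 0.7109
P = 0.7109

0.711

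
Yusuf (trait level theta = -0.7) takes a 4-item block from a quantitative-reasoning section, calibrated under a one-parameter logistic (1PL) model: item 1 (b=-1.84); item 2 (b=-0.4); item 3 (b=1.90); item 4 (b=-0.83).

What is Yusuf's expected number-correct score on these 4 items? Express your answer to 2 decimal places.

P(theta) = 1 / (1 + exp(−(theta − b)))
P_1 = 1/(1+e^{-1.1400}) = 0.7577
P_2 = 1/(1+e^{0.3000}) = 0.4256
P_3 = 1/(1+e^{2.6000}) = 0.0691
P_4 = 1/(1+e^{-0.1300}) = 0.5325
E[score] = 0.7577 + 0.4256 + 0.0691 + 0.5325 = 1.7848

1.78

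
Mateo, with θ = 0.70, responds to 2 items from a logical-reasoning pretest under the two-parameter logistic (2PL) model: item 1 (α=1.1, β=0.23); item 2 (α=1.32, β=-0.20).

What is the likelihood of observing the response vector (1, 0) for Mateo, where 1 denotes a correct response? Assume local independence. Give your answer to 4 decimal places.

0.1463

P(θ) = 1 / (1 + exp(−α(θ − β)))
P_1 = 1/(1+e^{-0.5170}) = 0.6264
P_2 = 1/(1+e^{-1.1880}) = 0.7664
L = P_1 × (1−P_2) = 0.6264 × 0.2336 = 0.14635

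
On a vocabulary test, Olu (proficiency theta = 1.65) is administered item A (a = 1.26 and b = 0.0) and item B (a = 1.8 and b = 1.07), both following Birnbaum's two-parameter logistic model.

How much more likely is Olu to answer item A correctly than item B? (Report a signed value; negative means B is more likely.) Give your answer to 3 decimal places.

P(theta) = 1 / (1 + exp(−a(theta − b)))
P_A = 0.8888
P_B = 0.7396
P_A − P_B = 0.1492

0.149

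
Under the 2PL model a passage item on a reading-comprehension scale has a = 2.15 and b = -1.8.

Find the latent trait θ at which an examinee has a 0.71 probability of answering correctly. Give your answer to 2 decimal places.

P(θ) = 1 / (1 + exp(−a(θ − b)))
logit = ln(0.7100/0.2900) = 0.8954
θ = b + logit/(a) = -1.8 + 0.8954/2.1500 = -1.3835

-1.38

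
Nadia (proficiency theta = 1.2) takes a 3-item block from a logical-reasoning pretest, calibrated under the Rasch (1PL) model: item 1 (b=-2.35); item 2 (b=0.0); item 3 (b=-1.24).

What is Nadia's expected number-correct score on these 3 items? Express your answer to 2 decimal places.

P(theta) = 1 / (1 + exp(−(theta − b)))
P_1 = 1/(1+e^{-3.5500}) = 0.9721
P_2 = 1/(1+e^{-1.2000}) = 0.7685
P_3 = 1/(1+e^{-2.4400}) = 0.9198
E[score] = 0.9721 + 0.7685 + 0.9198 = 2.6604

2.66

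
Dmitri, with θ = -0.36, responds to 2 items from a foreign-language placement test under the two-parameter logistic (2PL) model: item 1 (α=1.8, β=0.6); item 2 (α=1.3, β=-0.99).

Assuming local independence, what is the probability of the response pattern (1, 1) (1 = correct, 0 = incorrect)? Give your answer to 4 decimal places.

P(θ) = 1 / (1 + exp(−α(θ − β)))
P_1 = 1/(1+e^{1.7280}) = 0.1508
P_2 = 1/(1+e^{-0.8190}) = 0.6940
L = P_1 × P_2 = 0.1508 × 0.6940 = 0.10469

0.1047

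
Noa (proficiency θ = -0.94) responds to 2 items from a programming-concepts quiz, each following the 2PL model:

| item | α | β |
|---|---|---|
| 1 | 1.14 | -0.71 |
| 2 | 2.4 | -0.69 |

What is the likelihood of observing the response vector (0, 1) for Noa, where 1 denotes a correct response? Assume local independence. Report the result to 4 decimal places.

0.2003

P(θ) = 1 / (1 + exp(−α(θ − β)))
P_1 = 1/(1+e^{0.2622}) = 0.4348
P_2 = 1/(1+e^{0.6000}) = 0.3543
L = (1−P_1) × P_2 = 0.5652 × 0.3543 = 0.20027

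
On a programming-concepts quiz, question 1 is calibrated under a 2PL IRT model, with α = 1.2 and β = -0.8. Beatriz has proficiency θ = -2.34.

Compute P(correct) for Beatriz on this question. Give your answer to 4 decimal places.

P(θ) = 1 / (1 + exp(−α(θ − β)))
Exponent: 1.2 × (-2.34 − (-0.8)) = -1.8480
1/(1 + e^{1.8480}) = 0.1361

0.1361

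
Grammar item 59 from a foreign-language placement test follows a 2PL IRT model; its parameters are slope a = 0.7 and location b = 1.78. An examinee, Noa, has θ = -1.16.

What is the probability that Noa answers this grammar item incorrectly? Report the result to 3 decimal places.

0.887

P(θ) = 1 / (1 + exp(−a(θ − b)))
Exponent: 0.7 × (-1.16 − 1.78) = -2.0580
1/(1 + e^{2.0580}) = 0.1132
P(incorrect) = 1 − 0.1132 = 0.8868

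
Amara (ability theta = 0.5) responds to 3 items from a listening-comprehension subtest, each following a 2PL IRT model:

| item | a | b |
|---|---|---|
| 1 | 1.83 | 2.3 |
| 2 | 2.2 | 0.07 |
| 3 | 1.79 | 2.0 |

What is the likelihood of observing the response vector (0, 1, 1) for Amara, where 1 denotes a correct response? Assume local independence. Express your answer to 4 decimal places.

0.0444

P(theta) = 1 / (1 + exp(−a(theta − b)))
P_1 = 1/(1+e^{3.2940}) = 0.0358
P_2 = 1/(1+e^{-0.9460}) = 0.7203
P_3 = 1/(1+e^{2.6850}) = 0.0639
L = (1−P_1) × P_2 × P_3 = 0.9642 × 0.7203 × 0.0639 = 0.04436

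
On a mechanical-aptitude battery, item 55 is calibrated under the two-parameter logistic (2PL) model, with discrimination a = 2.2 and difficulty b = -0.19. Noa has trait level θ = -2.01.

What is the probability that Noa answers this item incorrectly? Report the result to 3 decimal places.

0.982

P(θ) = 1 / (1 + exp(−a(θ − b)))
Exponent: 2.2 × (-2.01 − (-0.19)) = -4.0040
1/(1 + e^{4.0040}) = 0.0179
P(incorrect) = 1 − 0.0179 = 0.9821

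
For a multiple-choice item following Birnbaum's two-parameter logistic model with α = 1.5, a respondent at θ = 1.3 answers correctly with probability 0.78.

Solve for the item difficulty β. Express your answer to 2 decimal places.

P(θ) = 1 / (1 + exp(−α(θ − β)))
logit(0.78) = ln(0.78/0.22) = 1.2657
β = θ − logit/(α) = 1.3 − 1.2657/1.5000 = 0.4562

0.46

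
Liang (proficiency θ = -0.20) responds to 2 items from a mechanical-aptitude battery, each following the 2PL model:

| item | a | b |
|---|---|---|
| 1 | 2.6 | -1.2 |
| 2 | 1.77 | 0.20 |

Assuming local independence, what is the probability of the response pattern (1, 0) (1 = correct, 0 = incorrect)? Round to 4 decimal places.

P(θ) = 1 / (1 + exp(−a(θ − b)))
P_1 = 1/(1+e^{-2.6000}) = 0.9309
P_2 = 1/(1+e^{0.7080}) = 0.3300
L = P_1 × (1−P_2) = 0.9309 × 0.6700 = 0.62364

0.6236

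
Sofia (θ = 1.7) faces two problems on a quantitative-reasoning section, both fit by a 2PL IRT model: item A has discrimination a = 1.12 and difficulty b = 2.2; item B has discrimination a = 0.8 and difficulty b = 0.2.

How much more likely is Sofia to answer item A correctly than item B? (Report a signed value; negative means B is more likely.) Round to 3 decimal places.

P(θ) = 1 / (1 + exp(−a(θ − b)))
P_A = 0.3635
P_B = 0.7685
P_A − P_B = -0.4050

-0.405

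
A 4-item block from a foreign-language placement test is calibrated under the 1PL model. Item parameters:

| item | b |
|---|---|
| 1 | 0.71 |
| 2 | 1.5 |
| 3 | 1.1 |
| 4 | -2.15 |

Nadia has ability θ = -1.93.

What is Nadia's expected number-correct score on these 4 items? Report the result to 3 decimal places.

P(θ) = 1 / (1 + exp(−(θ − b)))
P_1 = 1/(1+e^{2.6400}) = 0.0666
P_2 = 1/(1+e^{3.4300}) = 0.0314
P_3 = 1/(1+e^{3.0300}) = 0.0461
P_4 = 1/(1+e^{-0.2200}) = 0.5548
E[score] = 0.0666 + 0.0314 + 0.0461 + 0.5548 = 0.6988

0.699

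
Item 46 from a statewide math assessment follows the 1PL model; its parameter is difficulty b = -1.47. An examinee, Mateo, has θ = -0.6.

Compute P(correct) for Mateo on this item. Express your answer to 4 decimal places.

0.7047

P(θ) = 1 / (1 + exp(−(θ − b)))
Exponent: (-0.6 − (-1.47)) = 0.8700
1/(1 + e^{-0.8700}) = 0.7047
P = 0.7047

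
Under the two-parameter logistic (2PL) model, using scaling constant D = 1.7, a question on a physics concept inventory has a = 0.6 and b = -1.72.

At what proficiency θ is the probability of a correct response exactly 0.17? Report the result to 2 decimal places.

-3.27

P(θ) = 1 / (1 + exp(−D·a(θ − b)))
logit = ln(0.1700/0.8300) = -1.5856
θ = b + logit/(1.7·a) = -1.72 + (-1.5856)/1.0200 = -3.2745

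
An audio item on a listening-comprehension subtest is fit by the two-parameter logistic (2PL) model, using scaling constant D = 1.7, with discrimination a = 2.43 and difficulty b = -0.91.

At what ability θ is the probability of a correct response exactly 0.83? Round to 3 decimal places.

-0.526

P(θ) = 1 / (1 + exp(−D·a(θ − b)))
logit = ln(0.8300/0.1700) = 1.5856
θ = b + logit/(1.7·a) = -0.91 + 1.5856/4.1310 = -0.5262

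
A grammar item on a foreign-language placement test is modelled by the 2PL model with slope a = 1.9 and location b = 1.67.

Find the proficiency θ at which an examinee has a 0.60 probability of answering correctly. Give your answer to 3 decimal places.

1.883

P(θ) = 1 / (1 + exp(−a(θ − b)))
logit = ln(0.6000/0.4000) = 0.4055
θ = b + logit/(a) = 1.67 + 0.4055/1.9000 = 1.8834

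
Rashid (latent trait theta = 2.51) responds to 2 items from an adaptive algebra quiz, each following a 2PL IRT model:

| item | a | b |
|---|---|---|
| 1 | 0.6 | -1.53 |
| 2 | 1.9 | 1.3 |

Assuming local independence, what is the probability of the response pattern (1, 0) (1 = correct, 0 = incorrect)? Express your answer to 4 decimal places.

P(theta) = 1 / (1 + exp(−a(theta − b)))
P_1 = 1/(1+e^{-2.4240}) = 0.9186
P_2 = 1/(1+e^{-2.2990}) = 0.9088
L = P_1 × (1−P_2) = 0.9186 × 0.0912 = 0.08379

0.0838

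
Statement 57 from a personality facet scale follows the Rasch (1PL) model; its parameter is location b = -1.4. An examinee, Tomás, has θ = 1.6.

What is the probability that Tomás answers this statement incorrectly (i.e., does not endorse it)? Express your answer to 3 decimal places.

0.047

P(θ) = 1 / (1 + exp(−(θ − b)))
Exponent: (1.6 − (-1.4)) = 3.0000
1/(1 + e^{-3.0000}) = 0.9526
P = 0.9526
P(incorrect) = 1 − 0.9526 = 0.0474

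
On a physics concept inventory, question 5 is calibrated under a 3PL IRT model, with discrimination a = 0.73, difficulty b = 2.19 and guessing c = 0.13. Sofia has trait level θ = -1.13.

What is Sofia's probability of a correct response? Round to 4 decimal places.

0.2008

P(θ) = c + (1 − c) · 1 / (1 + exp(−a(θ − b)))
Exponent: 0.73 × (-1.13 − 2.19) = -2.4236
1/(1 + e^{2.4236}) = 0.0814
P = 0.13 + 0.87 × 0.0814 = 0.2008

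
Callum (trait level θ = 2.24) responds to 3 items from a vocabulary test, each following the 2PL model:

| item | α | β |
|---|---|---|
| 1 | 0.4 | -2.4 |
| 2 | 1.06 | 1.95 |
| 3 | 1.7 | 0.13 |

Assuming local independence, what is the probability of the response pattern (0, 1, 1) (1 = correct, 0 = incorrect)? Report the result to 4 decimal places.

0.0758

P(θ) = 1 / (1 + exp(−α(θ − β)))
P_1 = 1/(1+e^{-1.8560}) = 0.8648
P_2 = 1/(1+e^{-0.3074}) = 0.5763
P_3 = 1/(1+e^{-3.5870}) = 0.9731
L = (1−P_1) × P_2 × P_3 = 0.1352 × 0.5763 × 0.9731 = 0.07579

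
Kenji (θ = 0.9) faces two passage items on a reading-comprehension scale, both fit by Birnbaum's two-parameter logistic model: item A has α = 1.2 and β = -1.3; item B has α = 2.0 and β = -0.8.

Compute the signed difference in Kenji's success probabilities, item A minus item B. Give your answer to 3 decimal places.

P(θ) = 1 / (1 + exp(−α(θ − β)))
P_A = 0.9334
P_B = 0.9677
P_A − P_B = -0.0343

-0.034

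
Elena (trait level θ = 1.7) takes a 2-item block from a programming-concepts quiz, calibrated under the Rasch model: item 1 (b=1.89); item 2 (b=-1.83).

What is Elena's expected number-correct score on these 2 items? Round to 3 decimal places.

1.424

P(θ) = 1 / (1 + exp(−(θ − b)))
P_1 = 1/(1+e^{0.1900}) = 0.4526
P_2 = 1/(1+e^{-3.5300}) = 0.9715
E[score] = 0.4526 + 0.9715 = 1.4242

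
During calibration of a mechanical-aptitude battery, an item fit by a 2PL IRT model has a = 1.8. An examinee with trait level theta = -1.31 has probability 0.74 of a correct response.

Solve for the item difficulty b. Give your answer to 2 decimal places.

P(theta) = 1 / (1 + exp(−a(theta − b)))
logit(0.74) = ln(0.74/0.26) = 1.0460
b = theta − logit/(a) = -1.31 − 1.0460/1.8000 = -1.8911

-1.89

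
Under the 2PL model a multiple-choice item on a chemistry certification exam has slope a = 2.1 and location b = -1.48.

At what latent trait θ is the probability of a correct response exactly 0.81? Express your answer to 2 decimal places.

-0.79

P(θ) = 1 / (1 + exp(−a(θ − b)))
logit = ln(0.8100/0.1900) = 1.4500
θ = b + logit/(a) = -1.48 + 1.4500/2.1000 = -0.7895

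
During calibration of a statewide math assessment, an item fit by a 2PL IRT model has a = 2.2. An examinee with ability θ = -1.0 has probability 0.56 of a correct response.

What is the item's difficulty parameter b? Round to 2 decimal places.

-1.11

P(θ) = 1 / (1 + exp(−a(θ − b)))
logit(0.56) = ln(0.56/0.44) = 0.2412
b = θ − logit/(a) = -1.0 − 0.2412/2.2000 = -1.1096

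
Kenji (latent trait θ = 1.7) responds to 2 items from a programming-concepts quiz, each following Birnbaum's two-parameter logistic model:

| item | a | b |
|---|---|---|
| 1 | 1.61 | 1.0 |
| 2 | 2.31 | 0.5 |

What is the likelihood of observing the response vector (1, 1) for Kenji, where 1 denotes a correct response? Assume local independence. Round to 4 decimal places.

P(θ) = 1 / (1 + exp(−a(θ − b)))
P_1 = 1/(1+e^{-1.1270}) = 0.7553
P_2 = 1/(1+e^{-2.7720}) = 0.9411
L = P_1 × P_2 = 0.7553 × 0.9411 = 0.71083

0.7108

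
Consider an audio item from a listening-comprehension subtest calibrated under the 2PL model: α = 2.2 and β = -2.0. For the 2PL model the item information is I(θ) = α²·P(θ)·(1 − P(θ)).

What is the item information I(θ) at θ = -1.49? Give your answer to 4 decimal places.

P = 1/(1+e^{-1.1220}) = 0.7544
P(1−P) = 0.7544 × 0.2456 = 0.1853
I = α² × P(1−P) = 2.2² × 0.1853 = 0.89686

0.8969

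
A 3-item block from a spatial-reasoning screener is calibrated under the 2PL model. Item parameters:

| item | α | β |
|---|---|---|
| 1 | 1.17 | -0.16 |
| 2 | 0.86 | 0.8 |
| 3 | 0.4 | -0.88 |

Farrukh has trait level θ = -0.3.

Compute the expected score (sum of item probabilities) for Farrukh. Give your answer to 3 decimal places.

1.297

P(θ) = 1 / (1 + exp(−α(θ − β)))
P_1 = 1/(1+e^{0.1638}) = 0.4591
P_2 = 1/(1+e^{0.9460}) = 0.2797
P_3 = 1/(1+e^{-0.2320}) = 0.5577
E[score] = 0.4591 + 0.2797 + 0.5577 = 1.2966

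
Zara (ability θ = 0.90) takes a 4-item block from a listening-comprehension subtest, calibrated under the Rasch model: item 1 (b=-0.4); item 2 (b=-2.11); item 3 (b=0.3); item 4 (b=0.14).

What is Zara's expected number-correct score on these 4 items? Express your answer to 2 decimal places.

3.07

P(θ) = 1 / (1 + exp(−(θ − b)))
P_1 = 1/(1+e^{-1.3000}) = 0.7858
P_2 = 1/(1+e^{-3.0100}) = 0.9530
P_3 = 1/(1+e^{-0.6000}) = 0.6457
P_4 = 1/(1+e^{-0.7600}) = 0.6814
E[score] = 0.7858 + 0.9530 + 0.6457 + 0.6814 = 3.0659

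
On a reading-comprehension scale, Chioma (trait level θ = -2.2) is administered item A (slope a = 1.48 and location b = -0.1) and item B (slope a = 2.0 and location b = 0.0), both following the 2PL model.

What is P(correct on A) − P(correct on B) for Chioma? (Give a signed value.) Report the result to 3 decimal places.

P(θ) = 1 / (1 + exp(−a(θ − b)))
P_A = 0.0428
P_B = 0.0121
P_A − P_B = 0.0307

0.031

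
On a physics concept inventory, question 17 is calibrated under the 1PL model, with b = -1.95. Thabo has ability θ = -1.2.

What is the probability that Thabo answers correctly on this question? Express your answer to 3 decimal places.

P(θ) = 1 / (1 + exp(−(θ − b)))
Exponent: (-1.2 − (-1.95)) = 0.7500
1/(1 + e^{-0.7500}) = 0.6792
P = 0.6792

0.679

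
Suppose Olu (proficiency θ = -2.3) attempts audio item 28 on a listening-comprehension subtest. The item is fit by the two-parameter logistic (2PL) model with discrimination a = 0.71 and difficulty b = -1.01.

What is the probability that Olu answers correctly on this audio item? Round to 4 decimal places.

P(θ) = 1 / (1 + exp(−a(θ − b)))
Exponent: 0.71 × (-2.3 − (-1.01)) = -0.9159
1/(1 + e^{0.9159}) = 0.2858

0.2858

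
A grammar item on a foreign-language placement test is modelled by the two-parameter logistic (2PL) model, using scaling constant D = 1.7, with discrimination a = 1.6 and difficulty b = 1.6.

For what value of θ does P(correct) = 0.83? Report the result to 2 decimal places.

2.18

P(θ) = 1 / (1 + exp(−D·a(θ − b)))
logit = ln(0.8300/0.1700) = 1.5856
θ = b + logit/(1.7·a) = 1.6 + 1.5856/2.7200 = 2.1830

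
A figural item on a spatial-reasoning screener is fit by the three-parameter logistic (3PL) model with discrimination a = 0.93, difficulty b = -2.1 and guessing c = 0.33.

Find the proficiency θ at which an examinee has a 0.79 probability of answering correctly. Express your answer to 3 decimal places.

-1.257

P(θ) = c + (1 − c) · 1 / (1 + exp(−a(θ − b)))
Remove guessing floor: (0.79 − 0.33)/(1 − 0.33) = 0.6866
logit = ln(0.6866/0.3134) = 0.7841
θ = b + logit/(a) = -2.1 + 0.7841/0.9300 = -1.2569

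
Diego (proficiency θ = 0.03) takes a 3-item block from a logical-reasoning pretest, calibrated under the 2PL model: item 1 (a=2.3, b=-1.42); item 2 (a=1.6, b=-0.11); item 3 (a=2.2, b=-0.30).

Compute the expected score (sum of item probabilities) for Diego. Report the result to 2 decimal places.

P(θ) = 1 / (1 + exp(−a(θ − b)))
P_1 = 1/(1+e^{-3.3350}) = 0.9656
P_2 = 1/(1+e^{-0.2240}) = 0.5558
P_3 = 1/(1+e^{-0.7260}) = 0.6739
E[score] = 0.9656 + 0.5558 + 0.6739 = 2.1953

2.20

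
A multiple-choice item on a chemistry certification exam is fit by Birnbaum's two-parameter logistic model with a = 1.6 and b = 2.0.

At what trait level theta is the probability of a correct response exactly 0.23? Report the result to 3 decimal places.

P(theta) = 1 / (1 + exp(−a(theta − b)))
logit = ln(0.2300/0.7700) = -1.2083
theta = b + logit/(a) = 2.0 + (-1.2083)/1.6000 = 1.2448

1.245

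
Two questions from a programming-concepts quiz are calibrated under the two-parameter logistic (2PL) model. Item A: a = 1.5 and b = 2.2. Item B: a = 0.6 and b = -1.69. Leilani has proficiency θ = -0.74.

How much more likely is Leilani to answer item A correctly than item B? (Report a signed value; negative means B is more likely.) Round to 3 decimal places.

P(θ) = 1 / (1 + exp(−a(θ − b)))
P_A = 0.0120
P_B = 0.6388
P_A − P_B = -0.6268

-0.627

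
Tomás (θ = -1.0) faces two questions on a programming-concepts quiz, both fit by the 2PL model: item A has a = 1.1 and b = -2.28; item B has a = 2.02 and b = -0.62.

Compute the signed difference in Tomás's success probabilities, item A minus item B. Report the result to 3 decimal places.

0.486

P(θ) = 1 / (1 + exp(−a(θ − b)))
P_A = 0.8035
P_B = 0.3170
P_A − P_B = 0.4865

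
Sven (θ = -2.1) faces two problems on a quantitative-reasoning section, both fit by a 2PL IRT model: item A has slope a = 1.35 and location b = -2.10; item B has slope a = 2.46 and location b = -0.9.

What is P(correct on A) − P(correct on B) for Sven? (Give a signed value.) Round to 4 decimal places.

0.4504

P(θ) = 1 / (1 + exp(−a(θ − b)))
P_A = 0.5000
P_B = 0.0496
P_A − P_B = 0.4504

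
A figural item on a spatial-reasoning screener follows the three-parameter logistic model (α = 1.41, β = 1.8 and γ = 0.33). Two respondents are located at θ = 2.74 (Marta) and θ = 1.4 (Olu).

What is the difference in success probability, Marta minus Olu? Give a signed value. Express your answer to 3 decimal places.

0.286

P(θ) = γ + (1 − γ) · 1 / (1 + exp(−α(θ − β)))
P(Marta) = 0.8594  [exponent 1.3254]
P(Olu) = 0.5730  [exponent -0.5640]
Difference = 0.8594 − 0.5730 = 0.2864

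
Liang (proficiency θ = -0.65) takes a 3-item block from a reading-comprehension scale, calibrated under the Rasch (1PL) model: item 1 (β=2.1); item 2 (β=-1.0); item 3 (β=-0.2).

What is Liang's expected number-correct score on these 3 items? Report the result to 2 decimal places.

1.04

P(θ) = 1 / (1 + exp(−(θ − β)))
P_1 = 1/(1+e^{2.7500}) = 0.0601
P_2 = 1/(1+e^{-0.3500}) = 0.5866
P_3 = 1/(1+e^{0.4500}) = 0.3894
E[score] = 0.0601 + 0.5866 + 0.3894 = 1.0361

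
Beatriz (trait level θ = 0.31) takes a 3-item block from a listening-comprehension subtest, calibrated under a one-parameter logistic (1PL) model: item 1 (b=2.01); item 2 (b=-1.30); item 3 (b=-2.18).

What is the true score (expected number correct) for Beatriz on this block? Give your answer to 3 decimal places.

1.911

P(θ) = 1 / (1 + exp(−(θ − b)))
P_1 = 1/(1+e^{1.7000}) = 0.1545
P_2 = 1/(1+e^{-1.6100}) = 0.8334
P_3 = 1/(1+e^{-2.4900}) = 0.9234
E[score] = 0.1545 + 0.8334 + 0.9234 = 1.9113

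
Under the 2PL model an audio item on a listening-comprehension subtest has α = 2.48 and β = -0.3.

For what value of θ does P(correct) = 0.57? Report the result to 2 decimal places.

-0.19

P(θ) = 1 / (1 + exp(−α(θ − β)))
logit = ln(0.5700/0.4300) = 0.2819
θ = β + logit/(α) = -0.3 + 0.2819/2.4800 = -0.1864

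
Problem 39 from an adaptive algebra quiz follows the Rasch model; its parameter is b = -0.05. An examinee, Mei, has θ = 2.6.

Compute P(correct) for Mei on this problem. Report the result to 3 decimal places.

0.934

P(θ) = 1 / (1 + exp(−(θ − b)))
Exponent: (2.6 − (-0.05)) = 2.6500
1/(1 + e^{-2.6500}) = 0.9340
P = 0.9340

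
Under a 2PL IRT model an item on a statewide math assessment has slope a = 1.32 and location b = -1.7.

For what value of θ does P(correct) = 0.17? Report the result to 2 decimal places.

-2.90

P(θ) = 1 / (1 + exp(−a(θ − b)))
logit = ln(0.1700/0.8300) = -1.5856
θ = b + logit/(a) = -1.7 + (-1.5856)/1.3200 = -2.9012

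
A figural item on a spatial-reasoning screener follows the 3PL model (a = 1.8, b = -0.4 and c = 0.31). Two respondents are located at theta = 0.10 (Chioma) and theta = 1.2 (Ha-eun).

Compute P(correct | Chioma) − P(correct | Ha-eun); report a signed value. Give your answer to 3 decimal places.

P(theta) = c + (1 − c) · 1 / (1 + exp(−a(theta − b)))
P(Chioma) = 0.8006  [exponent 0.9000]
P(Ha-eun) = 0.9633  [exponent 2.8800]
Difference = 0.8006 − 0.9633 = -0.1628

-0.163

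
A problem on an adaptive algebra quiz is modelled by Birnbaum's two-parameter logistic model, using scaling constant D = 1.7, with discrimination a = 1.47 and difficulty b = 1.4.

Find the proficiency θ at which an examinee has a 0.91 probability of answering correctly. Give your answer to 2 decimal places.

2.33

P(θ) = 1 / (1 + exp(−D·a(θ − b)))
logit = ln(0.9100/0.0900) = 2.3136
θ = b + logit/(1.7·a) = 1.4 + 2.3136/2.4990 = 2.3258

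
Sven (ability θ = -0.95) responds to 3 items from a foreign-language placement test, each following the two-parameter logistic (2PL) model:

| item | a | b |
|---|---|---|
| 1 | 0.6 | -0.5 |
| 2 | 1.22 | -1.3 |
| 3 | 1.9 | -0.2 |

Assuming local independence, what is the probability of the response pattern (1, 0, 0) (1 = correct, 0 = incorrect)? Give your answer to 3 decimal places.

0.138

P(θ) = 1 / (1 + exp(−a(θ − b)))
P_1 = 1/(1+e^{0.2700}) = 0.4329
P_2 = 1/(1+e^{-0.4270}) = 0.6052
P_3 = 1/(1+e^{1.4250}) = 0.1939
L = P_1 × (1−P_2) × (1−P_3) = 0.4329 × 0.3948 × 0.8061 = 0.13779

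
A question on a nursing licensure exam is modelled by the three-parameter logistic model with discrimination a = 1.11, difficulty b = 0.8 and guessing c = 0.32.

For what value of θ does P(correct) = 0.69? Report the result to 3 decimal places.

P(θ) = c + (1 − c) · 1 / (1 + exp(−a(θ − b)))
Remove guessing floor: (0.69 − 0.32)/(1 − 0.32) = 0.5441
logit = ln(0.5441/0.4559) = 0.1769
θ = b + logit/(a) = 0.8 + 0.1769/1.1100 = 0.9594

0.959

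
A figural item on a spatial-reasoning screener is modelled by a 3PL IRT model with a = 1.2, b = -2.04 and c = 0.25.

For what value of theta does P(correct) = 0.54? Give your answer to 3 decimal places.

-2.424

P(theta) = c + (1 − c) · 1 / (1 + exp(−a(theta − b)))
Remove guessing floor: (0.54 − 0.25)/(1 − 0.25) = 0.3867
logit = ln(0.3867/0.6133) = -0.4613
theta = b + logit/(a) = -2.04 + (-0.4613)/1.2000 = -2.4245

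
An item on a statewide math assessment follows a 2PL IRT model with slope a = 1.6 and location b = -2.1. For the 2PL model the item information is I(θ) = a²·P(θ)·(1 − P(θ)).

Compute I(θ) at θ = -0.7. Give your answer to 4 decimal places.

P = 1/(1+e^{-2.2400}) = 0.9038
P(1−P) = 0.9038 × 0.0962 = 0.0870
I = a² × P(1−P) = 1.6² × 0.0870 = 0.22261

0.2226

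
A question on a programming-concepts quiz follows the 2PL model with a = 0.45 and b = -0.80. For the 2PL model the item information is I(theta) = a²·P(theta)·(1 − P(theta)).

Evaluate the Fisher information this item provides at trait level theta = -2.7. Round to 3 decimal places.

0.042

P = 1/(1+e^{0.8550}) = 0.2984
P(1−P) = 0.2984 × 0.7016 = 0.2094
I = a² × P(1−P) = 0.45² × 0.2094 = 0.04239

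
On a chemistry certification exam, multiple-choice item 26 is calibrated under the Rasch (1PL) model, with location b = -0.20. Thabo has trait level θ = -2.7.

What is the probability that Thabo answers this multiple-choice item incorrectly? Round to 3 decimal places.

P(θ) = 1 / (1 + exp(−(θ − b)))
Exponent: (-2.7 − (-0.20)) = -2.5000
1/(1 + e^{2.5000}) = 0.0759
P = 0.0759
P(incorrect) = 1 − 0.0759 = 0.9241

0.924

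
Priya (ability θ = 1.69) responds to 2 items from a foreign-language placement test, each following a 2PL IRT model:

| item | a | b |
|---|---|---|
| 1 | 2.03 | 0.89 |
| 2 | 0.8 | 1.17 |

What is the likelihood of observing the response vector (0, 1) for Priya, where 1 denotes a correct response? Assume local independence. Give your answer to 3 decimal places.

P(θ) = 1 / (1 + exp(−a(θ − b)))
P_1 = 1/(1+e^{-1.6240}) = 0.8353
P_2 = 1/(1+e^{-0.4160}) = 0.6025
L = (1−P_1) × P_2 = 0.1647 × 0.6025 = 0.09921

0.099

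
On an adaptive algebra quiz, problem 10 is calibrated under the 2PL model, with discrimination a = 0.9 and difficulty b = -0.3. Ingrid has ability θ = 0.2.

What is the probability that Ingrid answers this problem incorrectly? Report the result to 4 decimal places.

P(θ) = 1 / (1 + exp(−a(θ − b)))
Exponent: 0.9 × (0.2 − (-0.3)) = 0.4500
1/(1 + e^{-0.4500}) = 0.6106
P(incorrect) = 1 − 0.6106 = 0.3894

0.3894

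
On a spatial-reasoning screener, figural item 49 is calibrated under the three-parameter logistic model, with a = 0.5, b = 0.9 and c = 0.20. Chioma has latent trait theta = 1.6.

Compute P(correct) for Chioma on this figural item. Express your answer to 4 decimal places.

P(theta) = c + (1 − c) · 1 / (1 + exp(−a(theta − b)))
Exponent: 0.5 × (1.6 − 0.9) = 0.3500
1/(1 + e^{-0.3500}) = 0.5866
P = 0.20 + 0.80 × 0.5866 = 0.6693

0.6693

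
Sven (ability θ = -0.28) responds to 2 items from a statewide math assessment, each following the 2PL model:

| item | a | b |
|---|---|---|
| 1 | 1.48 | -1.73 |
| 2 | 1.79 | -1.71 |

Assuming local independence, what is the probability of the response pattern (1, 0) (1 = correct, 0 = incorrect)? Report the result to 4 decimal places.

P(θ) = 1 / (1 + exp(−a(θ − b)))
P_1 = 1/(1+e^{-2.1460}) = 0.8953
P_2 = 1/(1+e^{-2.5597}) = 0.9282
L = P_1 × (1−P_2) = 0.8953 × 0.0718 = 0.06426

0.0643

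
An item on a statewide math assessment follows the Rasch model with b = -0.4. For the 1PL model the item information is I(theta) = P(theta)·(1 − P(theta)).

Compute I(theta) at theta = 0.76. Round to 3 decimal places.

P = 1/(1+e^{-1.1600}) = 0.7613
P(1−P) = 0.7613 × 0.2387 = 0.1817
I = P(1−P) = 0.18171

0.182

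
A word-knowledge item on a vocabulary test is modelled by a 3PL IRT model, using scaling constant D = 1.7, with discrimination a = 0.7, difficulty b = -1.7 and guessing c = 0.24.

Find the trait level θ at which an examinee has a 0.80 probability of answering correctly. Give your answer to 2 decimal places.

-0.83

P(θ) = c + (1 − c) · 1 / (1 + exp(−D·a(θ − b)))
Remove guessing floor: (0.80 − 0.24)/(1 − 0.24) = 0.7368
logit = ln(0.7368/0.2632) = 1.0296
θ = b + logit/(1.7·a) = -1.7 + 1.0296/1.1900 = -0.8348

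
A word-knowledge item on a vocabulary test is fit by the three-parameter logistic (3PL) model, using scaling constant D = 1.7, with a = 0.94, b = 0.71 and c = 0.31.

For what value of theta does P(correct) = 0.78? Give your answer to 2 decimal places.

P(theta) = c + (1 − c) · 1 / (1 + exp(−D·a(theta − b)))
Remove guessing floor: (0.78 − 0.31)/(1 − 0.31) = 0.6812
logit = ln(0.6812/0.3188) = 0.7591
theta = b + logit/(1.7·a) = 0.71 + 0.7591/1.5980 = 1.1850

1.19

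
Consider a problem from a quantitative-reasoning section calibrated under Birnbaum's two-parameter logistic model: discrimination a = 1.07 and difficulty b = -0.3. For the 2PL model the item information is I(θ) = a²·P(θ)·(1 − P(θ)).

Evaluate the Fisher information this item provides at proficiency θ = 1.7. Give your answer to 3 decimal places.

P = 1/(1+e^{-2.1400}) = 0.8947
P(1−P) = 0.8947 × 0.1053 = 0.0942
I = a² × P(1−P) = 1.07² × 0.0942 = 0.10784

0.108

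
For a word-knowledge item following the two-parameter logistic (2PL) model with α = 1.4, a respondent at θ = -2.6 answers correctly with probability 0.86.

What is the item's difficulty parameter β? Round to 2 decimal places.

-3.90

P(θ) = 1 / (1 + exp(−α(θ − β)))
logit(0.86) = ln(0.86/0.14) = 1.8153
β = θ − logit/(α) = -2.6 − 1.8153/1.4000 = -3.8966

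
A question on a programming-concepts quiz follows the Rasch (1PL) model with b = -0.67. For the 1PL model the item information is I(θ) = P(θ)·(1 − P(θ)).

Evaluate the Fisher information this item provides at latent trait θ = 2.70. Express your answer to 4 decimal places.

0.0321

P = 1/(1+e^{-3.3700}) = 0.9668
P(1−P) = 0.9668 × 0.0332 = 0.0321
I = P(1−P) = 0.03214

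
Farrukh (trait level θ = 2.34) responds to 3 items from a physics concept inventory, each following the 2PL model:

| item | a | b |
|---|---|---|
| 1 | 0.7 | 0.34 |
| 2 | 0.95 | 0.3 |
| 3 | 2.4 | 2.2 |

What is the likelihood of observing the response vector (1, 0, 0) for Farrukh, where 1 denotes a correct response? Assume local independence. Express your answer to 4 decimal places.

P(θ) = 1 / (1 + exp(−a(θ − b)))
P_1 = 1/(1+e^{-1.4000}) = 0.8022
P_2 = 1/(1+e^{-1.9380}) = 0.8741
P_3 = 1/(1+e^{-0.3360}) = 0.5832
L = P_1 × (1−P_2) × (1−P_3) = 0.8022 × 0.1259 × 0.4168 = 0.04208

0.0421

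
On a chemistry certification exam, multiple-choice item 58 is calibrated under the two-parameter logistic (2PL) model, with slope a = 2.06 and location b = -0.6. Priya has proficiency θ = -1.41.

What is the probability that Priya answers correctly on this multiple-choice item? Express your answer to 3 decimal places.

P(θ) = 1 / (1 + exp(−a(θ − b)))
Exponent: 2.06 × (-1.41 − (-0.6)) = -1.6686
1/(1 + e^{1.6686}) = 0.1586

0.159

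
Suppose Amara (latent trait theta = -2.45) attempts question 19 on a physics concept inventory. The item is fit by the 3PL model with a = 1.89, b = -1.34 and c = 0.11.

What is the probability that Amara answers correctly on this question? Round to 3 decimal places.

P(theta) = c + (1 − c) · 1 / (1 + exp(−a(theta − b)))
Exponent: 1.89 × (-2.45 − (-1.34)) = -2.0979
1/(1 + e^{2.0979}) = 0.1093
P = 0.11 + 0.89 × 0.1093 = 0.2073

0.207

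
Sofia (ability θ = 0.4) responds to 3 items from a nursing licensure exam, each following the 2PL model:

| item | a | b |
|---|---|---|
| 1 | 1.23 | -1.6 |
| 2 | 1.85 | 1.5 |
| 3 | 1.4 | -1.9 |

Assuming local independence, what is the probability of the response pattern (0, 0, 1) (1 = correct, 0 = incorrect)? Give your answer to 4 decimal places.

P(θ) = 1 / (1 + exp(−a(θ − b)))
P_1 = 1/(1+e^{-2.4600}) = 0.9213
P_2 = 1/(1+e^{2.0350}) = 0.1156
P_3 = 1/(1+e^{-3.2200}) = 0.9616
L = (1−P_1) × (1−P_2) × P_3 = 0.0787 × 0.8844 × 0.9616 = 0.06694

0.0669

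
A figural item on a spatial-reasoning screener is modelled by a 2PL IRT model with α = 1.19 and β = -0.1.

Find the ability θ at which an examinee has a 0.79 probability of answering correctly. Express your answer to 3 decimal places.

1.013

P(θ) = 1 / (1 + exp(−α(θ − β)))
logit = ln(0.7900/0.2100) = 1.3249
θ = β + logit/(α) = -0.1 + 1.3249/1.1900 = 1.0134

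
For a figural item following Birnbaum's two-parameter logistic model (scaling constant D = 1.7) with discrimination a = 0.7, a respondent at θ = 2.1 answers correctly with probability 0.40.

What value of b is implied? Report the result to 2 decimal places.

P(θ) = 1 / (1 + exp(−D·a(θ − b)))
logit(0.40) = ln(0.40/0.60) = -0.4055
b = θ − logit/(1.7·a) = 2.1 − (-0.4055)/1.1900 = 2.4407

2.44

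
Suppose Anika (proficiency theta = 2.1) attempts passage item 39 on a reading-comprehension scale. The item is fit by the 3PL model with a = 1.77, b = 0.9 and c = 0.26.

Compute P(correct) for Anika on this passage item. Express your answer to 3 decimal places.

0.921

P(theta) = c + (1 − c) · 1 / (1 + exp(−a(theta − b)))
Exponent: 1.77 × (2.1 − 0.9) = 2.1240
1/(1 + e^{-2.1240}) = 0.8932
P = 0.26 + 0.74 × 0.8932 = 0.9210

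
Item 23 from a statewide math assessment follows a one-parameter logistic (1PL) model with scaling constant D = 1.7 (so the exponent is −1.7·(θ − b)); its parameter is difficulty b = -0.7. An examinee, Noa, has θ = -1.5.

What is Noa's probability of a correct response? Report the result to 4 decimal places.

P(θ) = 1 / (1 + exp(−D·(θ − b)))
Exponent: 1.7 × (-1.5 − (-0.7)) = -1.3600
1/(1 + e^{1.3600}) = 0.2042
P = 0.2042

0.2042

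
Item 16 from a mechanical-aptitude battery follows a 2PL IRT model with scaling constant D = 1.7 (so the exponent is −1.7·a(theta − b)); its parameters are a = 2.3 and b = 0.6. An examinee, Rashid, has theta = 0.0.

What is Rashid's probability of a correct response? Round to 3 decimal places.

P(theta) = 1 / (1 + exp(−D·a(theta − b)))
Exponent: 1.7 × 2.3 × (0.0 − 0.6) = -2.3460
1/(1 + e^{2.3460}) = 0.0874
P = 0.0874

0.087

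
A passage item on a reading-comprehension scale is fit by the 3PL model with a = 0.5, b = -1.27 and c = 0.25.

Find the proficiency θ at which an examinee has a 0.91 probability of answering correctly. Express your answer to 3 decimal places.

2.715

P(θ) = c + (1 − c) · 1 / (1 + exp(−a(θ − b)))
Remove guessing floor: (0.91 − 0.25)/(1 − 0.25) = 0.8800
logit = ln(0.8800/0.1200) = 1.9924
θ = b + logit/(a) = -1.27 + 1.9924/0.5000 = 2.7149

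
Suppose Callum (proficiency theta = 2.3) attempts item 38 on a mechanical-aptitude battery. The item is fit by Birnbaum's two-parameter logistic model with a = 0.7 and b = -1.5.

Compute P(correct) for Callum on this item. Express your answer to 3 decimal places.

P(theta) = 1 / (1 + exp(−a(theta − b)))
Exponent: 0.7 × (2.3 − (-1.5)) = 2.6600
1/(1 + e^{-2.6600}) = 0.9346

0.935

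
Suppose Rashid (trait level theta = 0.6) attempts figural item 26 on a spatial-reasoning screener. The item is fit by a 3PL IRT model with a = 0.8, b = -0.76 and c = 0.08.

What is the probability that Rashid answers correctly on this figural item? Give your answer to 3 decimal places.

0.768

P(theta) = c + (1 − c) · 1 / (1 + exp(−a(theta − b)))
Exponent: 0.8 × (0.6 − (-0.76)) = 1.0880
1/(1 + e^{-1.0880}) = 0.7480
P = 0.08 + 0.92 × 0.7480 = 0.7682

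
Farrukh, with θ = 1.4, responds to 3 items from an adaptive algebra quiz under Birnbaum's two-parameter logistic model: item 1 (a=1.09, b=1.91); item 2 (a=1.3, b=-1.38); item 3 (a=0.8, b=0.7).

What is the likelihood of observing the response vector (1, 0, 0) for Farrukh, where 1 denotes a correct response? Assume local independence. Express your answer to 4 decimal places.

P(θ) = 1 / (1 + exp(−a(θ − b)))
P_1 = 1/(1+e^{0.5559}) = 0.3645
P_2 = 1/(1+e^{-3.6140}) = 0.9738
P_3 = 1/(1+e^{-0.5600}) = 0.6365
L = P_1 × (1−P_2) × (1−P_3) = 0.3645 × 0.0262 × 0.3635 = 0.00348

0.0035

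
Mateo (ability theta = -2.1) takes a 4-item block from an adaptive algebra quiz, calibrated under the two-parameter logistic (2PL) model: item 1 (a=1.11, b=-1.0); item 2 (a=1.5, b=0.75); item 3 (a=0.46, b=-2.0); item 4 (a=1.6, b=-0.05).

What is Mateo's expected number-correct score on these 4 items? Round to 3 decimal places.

P(theta) = 1 / (1 + exp(−a(theta − b)))
P_1 = 1/(1+e^{1.2210}) = 0.2278
P_2 = 1/(1+e^{4.2750}) = 0.0137
P_3 = 1/(1+e^{0.0460}) = 0.4885
P_4 = 1/(1+e^{3.2800}) = 0.0363
E[score] = 0.2278 + 0.0137 + 0.4885 + 0.0363 = 0.7662

0.766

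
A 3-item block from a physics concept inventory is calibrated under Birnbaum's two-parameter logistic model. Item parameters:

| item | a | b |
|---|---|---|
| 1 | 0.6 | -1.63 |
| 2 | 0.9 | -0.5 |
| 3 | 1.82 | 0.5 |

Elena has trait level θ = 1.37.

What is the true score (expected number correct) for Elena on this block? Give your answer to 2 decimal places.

P(θ) = 1 / (1 + exp(−a(θ − b)))
P_1 = 1/(1+e^{-1.8000}) = 0.8581
P_2 = 1/(1+e^{-1.6830}) = 0.8433
P_3 = 1/(1+e^{-1.5834}) = 0.8297
E[score] = 0.8581 + 0.8433 + 0.8297 = 2.5311

2.53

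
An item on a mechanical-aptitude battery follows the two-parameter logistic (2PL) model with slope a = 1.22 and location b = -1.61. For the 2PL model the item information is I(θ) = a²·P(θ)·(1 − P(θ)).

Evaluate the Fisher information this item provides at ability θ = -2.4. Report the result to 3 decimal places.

0.297

P = 1/(1+e^{0.9638}) = 0.2761
P(1−P) = 0.2761 × 0.7239 = 0.1999
I = a² × P(1−P) = 1.22² × 0.1999 = 0.29750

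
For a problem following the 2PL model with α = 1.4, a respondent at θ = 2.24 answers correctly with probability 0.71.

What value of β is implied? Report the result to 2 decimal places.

P(θ) = 1 / (1 + exp(−α(θ − β)))
logit(0.71) = ln(0.71/0.29) = 0.8954
β = θ − logit/(α) = 2.24 − 0.8954/1.4000 = 1.6004

1.60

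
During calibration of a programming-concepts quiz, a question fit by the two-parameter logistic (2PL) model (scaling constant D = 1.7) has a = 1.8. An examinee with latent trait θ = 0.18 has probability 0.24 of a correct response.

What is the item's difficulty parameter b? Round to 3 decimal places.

P(θ) = 1 / (1 + exp(−D·a(θ − b)))
logit(0.24) = ln(0.24/0.76) = -1.1527
b = θ − logit/(1.7·a) = 0.18 − (-1.1527)/3.0600 = 0.5567

0.557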